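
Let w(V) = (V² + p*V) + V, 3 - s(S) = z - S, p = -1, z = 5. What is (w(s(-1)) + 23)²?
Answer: 1024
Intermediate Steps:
s(S) = -2 + S (s(S) = 3 - (5 - S) = 3 + (-5 + S) = -2 + S)
w(V) = V² (w(V) = (V² - V) + V = V²)
(w(s(-1)) + 23)² = ((-2 - 1)² + 23)² = ((-3)² + 23)² = (9 + 23)² = 32² = 1024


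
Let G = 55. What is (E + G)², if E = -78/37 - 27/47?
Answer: 8277360400/3024121 ≈ 2737.1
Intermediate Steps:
E = -4665/1739 (E = -78*1/37 - 27*1/47 = -78/37 - 27/47 = -4665/1739 ≈ -2.6826)
(E + G)² = (-4665/1739 + 55)² = (90980/1739)² = 8277360400/3024121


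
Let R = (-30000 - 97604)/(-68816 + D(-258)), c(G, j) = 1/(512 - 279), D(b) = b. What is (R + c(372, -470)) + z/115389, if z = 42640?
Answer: 2062471841207/928549245069 ≈ 2.2212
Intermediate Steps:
c(G, j) = 1/233
R = 63802/34537 (R = (-30000 - 97604)/(-68816 - 258) = -127604/(-69074) = -127604*(-1/69074) = 63802/34537 ≈ 1.8474)
(R + c(372, -470)) + z/115389 = (63802/34537 + 1/233) + 42640/115389 = 14900403/8047121 + 42640*(1/115389) = 14900403/8047121 + 42640/115389 = 2062471841207/928549245069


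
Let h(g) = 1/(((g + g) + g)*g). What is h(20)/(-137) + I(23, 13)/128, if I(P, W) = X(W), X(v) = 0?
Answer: -1/164400 ≈ -6.0827e-6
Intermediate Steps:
I(P, W) = 0
h(g) = 1/(3*g²) (h(g) = 1/((2*g + g)*g) = 1/(((3*g))*g) = (1/(3*g))/g = 1/(3*g²))
h(20)/(-137) + I(23, 13)/128 = ((⅓)/20²)/(-137) + 0/128 = ((⅓)*(1/400))*(-1/137) + 0*(1/128) = (1/1200)*(-1/137) + 0 = -1/164400 + 0 = -1/164400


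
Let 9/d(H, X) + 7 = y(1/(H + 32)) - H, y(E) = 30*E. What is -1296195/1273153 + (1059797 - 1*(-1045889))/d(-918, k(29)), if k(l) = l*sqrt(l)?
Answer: 1081882675489105099/5076061011 ≈ 2.1313e+8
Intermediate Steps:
k(l) = l**(3/2)
d(H, X) = 9/(-7 - H + 30/(32 + H)) (d(H, X) = 9/(-7 + (30/(H + 32) - H)) = 9/(-7 + (30/(32 + H) - H)) = 9/(-7 + (-H + 30/(32 + H))) = 9/(-7 - H + 30/(32 + H)))
-1296195/1273153 + (1059797 - 1*(-1045889))/d(-918, k(29)) = -1296195/1273153 + (1059797 - 1*(-1045889))/((9*(-32 - 1*(-918))/(-30 + (7 - 918)*(32 - 918)))) = -1296195*1/1273153 + (1059797 + 1045889)/((9*(-32 + 918)/(-30 - 911*(-886)))) = -1296195/1273153 + 2105686/((9*886/(-30 + 807146))) = -1296195/1273153 + 2105686/((9*886/807116)) = -1296195/1273153 + 2105686/((9*(1/807116)*886)) = -1296195/1273153 + 2105686/(3987/403558) = -1296195/1273153 + 2105686*(403558/3987) = -1296195/1273153 + 849766430788/3987 = 1081882675489105099/5076061011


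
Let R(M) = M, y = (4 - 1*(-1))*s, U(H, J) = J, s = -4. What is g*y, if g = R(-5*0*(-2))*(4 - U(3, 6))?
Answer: 0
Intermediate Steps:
y = -20 (y = (4 - 1*(-1))*(-4) = (4 + 1)*(-4) = 5*(-4) = -20)
g = 0 (g = (-5*0*(-2))*(4 - 1*6) = (0*(-2))*(4 - 6) = 0*(-2) = 0)
g*y = 0*(-20) = 0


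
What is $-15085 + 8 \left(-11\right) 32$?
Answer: $-17901$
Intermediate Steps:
$-15085 + 8 \left(-11\right) 32 = -15085 - 2816 = -17901$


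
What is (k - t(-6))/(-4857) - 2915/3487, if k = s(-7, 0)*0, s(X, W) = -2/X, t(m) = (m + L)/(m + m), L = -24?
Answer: -2572625/3079338 ≈ -0.83545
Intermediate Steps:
t(m) = (-24 + m)/(2*m) (t(m) = (m - 24)/(m + m) = (-24 + m)/((2*m)) = (-24 + m)*(1/(2*m)) = (-24 + m)/(2*m))
k = 0 (k = -2/(-7)*0 = -2*(-⅐)*0 = (2/7)*0 = 0)
(k - t(-6))/(-4857) - 2915/3487 = (0 - (-24 - 6)/(2*(-6)))/(-4857) - 2915/3487 = (0 - (-1)*(-30)/(2*6))*(-1/4857) - 2915*1/3487 = (0 - 1*5/2)*(-1/4857) - 265/317 = (0 - 5/2)*(-1/4857) - 265/317 = -5/2*(-1/4857) - 265/317 = 5/9714 - 265/317 = -2572625/3079338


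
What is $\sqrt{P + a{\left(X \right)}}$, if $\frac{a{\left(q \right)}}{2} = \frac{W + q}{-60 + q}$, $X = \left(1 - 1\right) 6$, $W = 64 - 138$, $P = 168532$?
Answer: $\frac{\sqrt{37920255}}{15} \approx 410.53$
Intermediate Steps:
$W = -74$
$X = 0$ ($X = 0 \cdot 6 = 0$)
$a{\left(q \right)} = \frac{2 \left(-74 + q\right)}{-60 + q}$ ($a{\left(q \right)} = 2 \frac{-74 + q}{-60 + q} = \frac{2 \left(-74 + q\right)}{-60 + q}$)
$\sqrt{P + a{\left(X \right)}} = \sqrt{168532 + \frac{2 \left(-74 + 0\right)}{-60 + 0}} = \sqrt{168532 + 2 \frac{1}{-60} \left(-74\right)} = \sqrt{168532 + 2 \left(- \frac{1}{60}\right) \left(-74\right)} = \sqrt{168532 + \frac{37}{15}} = \sqrt{\frac{2528017}{15}} = \frac{\sqrt{37920255}}{15}$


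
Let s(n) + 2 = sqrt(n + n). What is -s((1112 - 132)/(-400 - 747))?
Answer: 2 - 14*I*sqrt(11470)/1147 ≈ 2.0 - 1.3072*I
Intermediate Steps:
s(n) = -2 + sqrt(2)*sqrt(n) (s(n) = -2 + sqrt(n + n) = -2 + sqrt(2*n) = -2 + sqrt(2)*sqrt(n))
-s((1112 - 132)/(-400 - 747)) = -(-2 + sqrt(2)*sqrt((1112 - 132)/(-400 - 747))) = -(-2 + sqrt(2)*sqrt(980/(-1147))) = -(-2 + sqrt(2)*sqrt(980*(-1/1147))) = -(-2 + sqrt(2)*sqrt(-980/1147)) = -(-2 + sqrt(2)*(14*I*sqrt(5735)/1147)) = -(-2 + 14*I*sqrt(11470)/1147) = 2 - 14*I*sqrt(11470)/1147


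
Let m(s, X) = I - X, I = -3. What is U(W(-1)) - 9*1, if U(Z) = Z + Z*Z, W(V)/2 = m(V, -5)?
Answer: 11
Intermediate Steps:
m(s, X) = -3 - X
W(V) = 4 (W(V) = 2*(-3 - 1*(-5)) = 2*(-3 + 5) = 2*2 = 4)
U(Z) = Z + Z²
U(W(-1)) - 9*1 = 4*(1 + 4) - 9*1 = 4*5 - 9 = 20 - 9 = 11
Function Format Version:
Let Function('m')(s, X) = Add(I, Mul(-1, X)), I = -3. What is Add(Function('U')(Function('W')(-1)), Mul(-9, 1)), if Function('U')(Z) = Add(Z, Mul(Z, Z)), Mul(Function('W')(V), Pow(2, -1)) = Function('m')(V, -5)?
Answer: 11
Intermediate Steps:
Function('m')(s, X) = Add(-3, Mul(-1, X))
Function('W')(V) = 4 (Function('W')(V) = Mul(2, Add(-3, Mul(-1, -5))) = Mul(2, Add(-3, 5)) = Mul(2, 2) = 4)
Function('U')(Z) = Add(Z, Pow(Z, 2))
Add(Function('U')(Function('W')(-1)), Mul(-9, 1)) = Add(Mul(4, Add(1, 4)), Mul(-9, 1)) = Add(Mul(4, 5), -9) = Add(20, -9) = 11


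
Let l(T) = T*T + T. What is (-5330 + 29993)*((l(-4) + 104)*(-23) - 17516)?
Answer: -497797992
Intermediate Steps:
l(T) = T + T**2 (l(T) = T**2 + T = T + T**2)
(-5330 + 29993)*((l(-4) + 104)*(-23) - 17516) = (-5330 + 29993)*((-4*(1 - 4) + 104)*(-23) - 17516) = 24663*((-4*(-3) + 104)*(-23) - 17516) = 24663*((12 + 104)*(-23) - 17516) = 24663*(116*(-23) - 17516) = 24663*(-2668 - 17516) = 24663*(-20184) = -497797992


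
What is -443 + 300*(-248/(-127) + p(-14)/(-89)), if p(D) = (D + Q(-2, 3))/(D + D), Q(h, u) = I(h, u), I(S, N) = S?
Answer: 11148197/79121 ≈ 140.90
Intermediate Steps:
Q(h, u) = h
p(D) = (-2 + D)/(2*D) (p(D) = (D - 2)/(D + D) = (-2 + D)/((2*D)) = (-2 + D)*(1/(2*D)) = (-2 + D)/(2*D))
-443 + 300*(-248/(-127) + p(-14)/(-89)) = -443 + 300*(-248/(-127) + ((½)*(-2 - 14)/(-14))/(-89)) = -443 + 300*(-248*(-1/127) + ((½)*(-1/14)*(-16))*(-1/89)) = -443 + 300*(248/127 + (4/7)*(-1/89)) = -443 + 300*(248/127 - 4/623) = -443 + 300*(153996/79121) = -443 + 46198800/79121 = 11148197/79121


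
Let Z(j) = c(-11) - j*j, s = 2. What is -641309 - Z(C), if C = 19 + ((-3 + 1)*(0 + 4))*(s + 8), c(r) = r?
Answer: -637577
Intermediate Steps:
C = -61 (C = 19 + ((-3 + 1)*(0 + 4))*(2 + 8) = 19 - 2*4*10 = 19 - 8*10 = 19 - 80 = -61)
Z(j) = -11 - j² (Z(j) = -11 - j*j = -11 - j²)
-641309 - Z(C) = -641309 - (-11 - 1*(-61)²) = -641309 - (-11 - 1*3721) = -641309 - (-11 - 3721) = -641309 - 1*(-3732) = -641309 + 3732 = -637577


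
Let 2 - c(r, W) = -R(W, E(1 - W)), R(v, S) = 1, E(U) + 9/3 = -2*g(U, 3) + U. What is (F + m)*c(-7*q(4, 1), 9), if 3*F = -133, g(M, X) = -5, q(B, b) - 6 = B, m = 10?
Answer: -103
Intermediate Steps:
q(B, b) = 6 + B
E(U) = 7 + U (E(U) = -3 + (-2*(-5) + U) = -3 + (10 + U) = 7 + U)
F = -133/3 (F = (⅓)*(-133) = -133/3 ≈ -44.333)
c(r, W) = 3 (c(r, W) = 2 - (-1) = 2 - 1*(-1) = 2 + 1 = 3)
(F + m)*c(-7*q(4, 1), 9) = (-133/3 + 10)*3 = -103/3*3 = -103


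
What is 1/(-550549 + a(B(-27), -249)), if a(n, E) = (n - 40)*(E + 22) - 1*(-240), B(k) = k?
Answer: -1/535100 ≈ -1.8688e-6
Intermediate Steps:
a(n, E) = 240 + (-40 + n)*(22 + E) (a(n, E) = (-40 + n)*(22 + E) + 240 = 240 + (-40 + n)*(22 + E))
1/(-550549 + a(B(-27), -249)) = 1/(-550549 + (-640 - 40*(-249) + 22*(-27) - 249*(-27))) = 1/(-550549 + (-640 + 9960 - 594 + 6723)) = 1/(-550549 + 15449) = 1/(-535100) = -1/535100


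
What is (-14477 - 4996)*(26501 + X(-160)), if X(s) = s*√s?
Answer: -516053973 + 12462720*I*√10 ≈ -5.1605e+8 + 3.9411e+7*I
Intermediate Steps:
X(s) = s^(3/2)
(-14477 - 4996)*(26501 + X(-160)) = (-14477 - 4996)*(26501 + (-160)^(3/2)) = -19473*(26501 - 640*I*√10) = -516053973 + 12462720*I*√10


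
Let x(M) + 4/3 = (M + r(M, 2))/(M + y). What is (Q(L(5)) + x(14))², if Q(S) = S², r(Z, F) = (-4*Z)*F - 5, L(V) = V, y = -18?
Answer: 351649/144 ≈ 2442.0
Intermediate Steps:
r(Z, F) = -5 - 4*F*Z (r(Z, F) = -4*F*Z - 5 = -5 - 4*F*Z)
x(M) = -4/3 + (-5 - 7*M)/(-18 + M) (x(M) = -4/3 + (M + (-5 - 4*2*M))/(M - 18) = -4/3 + (M + (-5 - 8*M))/(-18 + M) = -4/3 + (-5 - 7*M)/(-18 + M))
(Q(L(5)) + x(14))² = (5² + (57 - 25*14)/(3*(-18 + 14)))² = (25 + (⅓)*(57 - 350)/(-4))² = (25 + (⅓)*(-¼)*(-293))² = (25 + 293/12)² = (593/12)² = 351649/144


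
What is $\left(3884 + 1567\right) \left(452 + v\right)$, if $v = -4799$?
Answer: $-23695497$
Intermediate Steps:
$\left(3884 + 1567\right) \left(452 + v\right) = \left(3884 + 1567\right) \left(452 - 4799\right) = 5451 \left(-4347\right) = -23695497$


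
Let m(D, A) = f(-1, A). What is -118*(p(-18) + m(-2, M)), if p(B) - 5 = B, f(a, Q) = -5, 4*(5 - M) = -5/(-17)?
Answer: 2124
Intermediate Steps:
M = 335/68 (M = 5 - (-5)/(4*(-17)) = 5 - (-5)*(-1)/(4*17) = 5 - ¼*5/17 = 5 - 5/68 = 335/68 ≈ 4.9265)
m(D, A) = -5
p(B) = 5 + B
-118*(p(-18) + m(-2, M)) = -118*((5 - 18) - 5) = -118*(-13 - 5) = -118*(-18) = 2124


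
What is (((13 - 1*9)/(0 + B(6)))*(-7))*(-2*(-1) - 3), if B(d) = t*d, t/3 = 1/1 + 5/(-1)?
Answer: -7/18 ≈ -0.38889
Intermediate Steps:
t = -12 (t = 3*(1/1 + 5/(-1)) = 3*(1*1 + 5*(-1)) = 3*(1 - 5) = 3*(-4) = -12)
B(d) = -12*d
(((13 - 1*9)/(0 + B(6)))*(-7))*(-2*(-1) - 3) = (((13 - 1*9)/(0 - 12*6))*(-7))*(-2*(-1) - 3) = (((13 - 9)/(0 - 72))*(-7))*(2 - 3) = ((4/(-72))*(-7))*(-1) = ((4*(-1/72))*(-7))*(-1) = -1/18*(-7)*(-1) = (7/18)*(-1) = -7/18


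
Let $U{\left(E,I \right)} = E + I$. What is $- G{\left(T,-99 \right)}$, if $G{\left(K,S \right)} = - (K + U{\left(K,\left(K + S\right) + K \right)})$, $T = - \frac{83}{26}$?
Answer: $- \frac{1453}{13} \approx -111.77$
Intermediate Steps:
$T = - \frac{83}{26}$ ($T = \left(-83\right) \frac{1}{26} = - \frac{83}{26} \approx -3.1923$)
$G{\left(K,S \right)} = - S - 4 K$ ($G{\left(K,S \right)} = - (K + \left(K + \left(\left(K + S\right) + K\right)\right)) = - (K + \left(K + \left(S + 2 K\right)\right)) = - (K + \left(S + 3 K\right)) = - (S + 4 K) = - S - 4 K$)
$- G{\left(T,-99 \right)} = - (\left(-1\right) \left(-99\right) - - \frac{166}{13}) = - (99 + \frac{166}{13}) = \left(-1\right) \frac{1453}{13} = - \frac{1453}{13}$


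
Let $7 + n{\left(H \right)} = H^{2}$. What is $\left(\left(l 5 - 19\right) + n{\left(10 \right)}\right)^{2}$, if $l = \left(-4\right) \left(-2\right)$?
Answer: $12996$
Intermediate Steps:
$l = 8$
$n{\left(H \right)} = -7 + H^{2}$
$\left(\left(l 5 - 19\right) + n{\left(10 \right)}\right)^{2} = \left(\left(8 \cdot 5 - 19\right) - \left(7 - 10^{2}\right)\right)^{2} = \left(\left(40 - 19\right) + \left(-7 + 100\right)\right)^{2} = \left(21 + 93\right)^{2} = 114^{2} = 12996$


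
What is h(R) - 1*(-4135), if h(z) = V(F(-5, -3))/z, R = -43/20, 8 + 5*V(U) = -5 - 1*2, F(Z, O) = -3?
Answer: 177865/43 ≈ 4136.4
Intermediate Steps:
V(U) = -3 (V(U) = -8/5 + (-5 - 1*2)/5 = -8/5 + (-5 - 2)/5 = -8/5 + (⅕)*(-7) = -8/5 - 7/5 = -3)
R = -43/20 (R = -43*1/20 = -43/20 ≈ -2.1500)
h(z) = -3/z
h(R) - 1*(-4135) = -3/(-43/20) - 1*(-4135) = -3*(-20/43) + 4135 = 60/43 + 4135 = 177865/43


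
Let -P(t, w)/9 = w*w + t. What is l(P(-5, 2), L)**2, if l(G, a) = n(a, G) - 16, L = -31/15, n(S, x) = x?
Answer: 49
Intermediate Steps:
P(t, w) = -9*t - 9*w**2 (P(t, w) = -9*(w*w + t) = -9*(w**2 + t) = -9*(t + w**2) = -9*t - 9*w**2)
L = -31/15 (L = -31*1/15 = -31/15 ≈ -2.0667)
l(G, a) = -16 + G (l(G, a) = G - 16 = -16 + G)
l(P(-5, 2), L)**2 = (-16 + (-9*(-5) - 9*2**2))**2 = (-16 + (45 - 9*4))**2 = (-16 + (45 - 36))**2 = (-16 + 9)**2 = (-7)**2 = 49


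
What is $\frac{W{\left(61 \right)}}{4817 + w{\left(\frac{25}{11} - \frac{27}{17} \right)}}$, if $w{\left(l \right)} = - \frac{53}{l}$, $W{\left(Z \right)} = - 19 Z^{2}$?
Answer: $- \frac{9049472}{606665} \approx -14.917$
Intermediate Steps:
$\frac{W{\left(61 \right)}}{4817 + w{\left(\frac{25}{11} - \frac{27}{17} \right)}} = \frac{\left(-19\right) 61^{2}}{4817 - \frac{53}{\frac{25}{11} - \frac{27}{17}}} = \frac{\left(-19\right) 3721}{4817 - \frac{53}{25 \cdot \frac{1}{11} - \frac{27}{17}}} = - \frac{70699}{4817 - \frac{53}{\frac{25}{11} - \frac{27}{17}}} = - \frac{70699}{4817 - \frac{53}{\frac{128}{187}}} = - \frac{70699}{4817 - \frac{9911}{128}} = - \frac{70699}{\frac{606665}{128}} = \left(-70699\right) \frac{128}{606665} = - \frac{9049472}{606665}$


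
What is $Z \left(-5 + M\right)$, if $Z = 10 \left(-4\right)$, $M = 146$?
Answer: $-5640$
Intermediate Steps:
$Z = -40$
$Z \left(-5 + M\right) = - 40 \left(-5 + 146\right) = \left(-40\right) 141 = -5640$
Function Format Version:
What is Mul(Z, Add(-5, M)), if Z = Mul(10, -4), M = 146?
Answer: -5640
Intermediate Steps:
Z = -40
Mul(Z, Add(-5, M)) = Mul(-40, Add(-5, 146)) = Mul(-40, 141) = -5640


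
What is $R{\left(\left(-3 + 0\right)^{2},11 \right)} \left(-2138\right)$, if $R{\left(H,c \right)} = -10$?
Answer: $21380$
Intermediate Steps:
$R{\left(\left(-3 + 0\right)^{2},11 \right)} \left(-2138\right) = \left(-10\right) \left(-2138\right) = 21380$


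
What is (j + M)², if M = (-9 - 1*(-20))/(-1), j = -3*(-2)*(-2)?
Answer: 529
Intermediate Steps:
j = -12 (j = 6*(-2) = -12)
M = -11 (M = (-9 + 20)*(-1) = 11*(-1) = -11)
(j + M)² = (-12 - 11)² = (-23)² = 529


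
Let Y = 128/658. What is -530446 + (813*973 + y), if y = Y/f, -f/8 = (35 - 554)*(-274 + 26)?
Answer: 1379444908442/5293281 ≈ 2.6060e+5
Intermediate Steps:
Y = 64/329 (Y = 128*(1/658) = 64/329 ≈ 0.19453)
f = -1029696 (f = -8*(35 - 554)*(-274 + 26) = -(-4152)*(-248) = -8*128712 = -1029696)
y = -1/5293281 (y = (64/329)/(-1029696) = (64/329)*(-1/1029696) = -1/5293281 ≈ -1.8892e-7)
-530446 + (813*973 + y) = -530446 + (813*973 - 1/5293281) = -530446 + (791049 - 1/5293281) = -530446 + 4187244641768/5293281 = 1379444908442/5293281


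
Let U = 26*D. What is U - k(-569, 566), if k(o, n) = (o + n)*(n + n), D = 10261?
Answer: 270182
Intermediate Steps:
k(o, n) = 2*n*(n + o) (k(o, n) = (n + o)*(2*n) = 2*n*(n + o))
U = 266786 (U = 26*10261 = 266786)
U - k(-569, 566) = 266786 - 2*566*(566 - 569) = 266786 - 2*566*(-3) = 266786 - 1*(-3396) = 266786 + 3396 = 270182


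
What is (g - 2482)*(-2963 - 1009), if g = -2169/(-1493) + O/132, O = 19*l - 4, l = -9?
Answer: 161897925269/16423 ≈ 9.8580e+6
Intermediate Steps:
O = -175 (O = 19*(-9) - 4 = -171 - 4 = -175)
g = 25033/197076 (g = -2169/(-1493) - 175/132 = -2169*(-1/1493) - 175*1/132 = 2169/1493 - 175/132 = 25033/197076 ≈ 0.12702)
(g - 2482)*(-2963 - 1009) = (25033/197076 - 2482)*(-2963 - 1009) = -489117599/197076*(-3972) = 161897925269/16423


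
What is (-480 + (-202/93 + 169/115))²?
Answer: 26431042878769/114383025 ≈ 2.3107e+5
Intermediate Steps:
(-480 + (-202/93 + 169/115))² = (-480 - 7513/10695)² = (-5141113/10695)² = 26431042878769/114383025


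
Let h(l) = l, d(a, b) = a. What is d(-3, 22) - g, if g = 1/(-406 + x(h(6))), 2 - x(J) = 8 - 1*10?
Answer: -1205/402 ≈ -2.9975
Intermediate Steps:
x(J) = 4 (x(J) = 2 - (8 - 1*10) = 2 - (8 - 10) = 2 - 1*(-2) = 2 + 2 = 4)
g = -1/402 (g = 1/(-406 + 4) = 1/(-402) = -1/402 ≈ -0.0024876)
d(-3, 22) - g = -3 - 1*(-1/402) = -3 + 1/402 = -1205/402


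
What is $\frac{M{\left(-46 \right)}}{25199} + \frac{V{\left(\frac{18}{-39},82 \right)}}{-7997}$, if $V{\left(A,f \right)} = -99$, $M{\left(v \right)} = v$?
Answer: $\frac{193349}{18319673} \approx 0.010554$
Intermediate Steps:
$\frac{M{\left(-46 \right)}}{25199} + \frac{V{\left(\frac{18}{-39},82 \right)}}{-7997} = - \frac{46}{25199} - \frac{99}{-7997} = \left(-46\right) \frac{1}{25199} - - \frac{9}{727} = - \frac{46}{25199} + \frac{9}{727} = \frac{193349}{18319673}$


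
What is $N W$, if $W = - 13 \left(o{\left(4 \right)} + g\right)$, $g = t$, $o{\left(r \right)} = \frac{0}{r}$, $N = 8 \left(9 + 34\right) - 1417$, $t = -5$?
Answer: $-69745$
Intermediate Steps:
$N = -1073$ ($N = 8 \cdot 43 - 1417 = 344 - 1417 = -1073$)
$o{\left(r \right)} = 0$
$g = -5$
$W = 65$ ($W = - 13 \left(0 - 5\right) = \left(-13\right) \left(-5\right) = 65$)
$N W = \left(-1073\right) 65 = -69745$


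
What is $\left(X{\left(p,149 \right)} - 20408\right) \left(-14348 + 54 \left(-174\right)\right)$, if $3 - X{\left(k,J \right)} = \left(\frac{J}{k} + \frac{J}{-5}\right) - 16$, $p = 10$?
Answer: $\frac{2418813152}{5} \approx 4.8376 \cdot 10^{8}$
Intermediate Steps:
$X{\left(k,J \right)} = 19 + \frac{J}{5} - \frac{J}{k}$ ($X{\left(k,J \right)} = 3 - \left(\left(\frac{J}{k} + \frac{J}{-5}\right) - 16\right) = 3 - \left(\left(\frac{J}{k} + J \left(- \frac{1}{5}\right)\right) - 16\right) = 3 - \left(\left(\frac{J}{k} - \frac{J}{5}\right) - 16\right) = 3 - \left(\left(- \frac{J}{5} + \frac{J}{k}\right) - 16\right) = 3 - \left(-16 - \frac{J}{5} + \frac{J}{k}\right) = 3 + \left(16 + \frac{J}{5} - \frac{J}{k}\right) = 19 + \frac{J}{5} - \frac{J}{k}$)
$\left(X{\left(p,149 \right)} - 20408\right) \left(-14348 + 54 \left(-174\right)\right) = \left(\left(19 + \frac{1}{5} \cdot 149 - \frac{149}{10}\right) - 20408\right) \left(-14348 + 54 \left(-174\right)\right) = \left(\left(19 + \frac{149}{5} - 149 \cdot \frac{1}{10}\right) - 20408\right) \left(-14348 - 9396\right) = \left(\left(19 + \frac{149}{5} - \frac{149}{10}\right) - 20408\right) \left(-23744\right) = \left(\frac{339}{10} - 20408\right) \left(-23744\right) = \left(- \frac{203741}{10}\right) \left(-23744\right) = \frac{2418813152}{5}$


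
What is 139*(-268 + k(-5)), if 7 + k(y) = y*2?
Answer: -39615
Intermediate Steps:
k(y) = -7 + 2*y (k(y) = -7 + y*2 = -7 + 2*y)
139*(-268 + k(-5)) = 139*(-268 + (-7 + 2*(-5))) = 139*(-268 + (-7 - 10)) = 139*(-268 - 17) = 139*(-285) = -39615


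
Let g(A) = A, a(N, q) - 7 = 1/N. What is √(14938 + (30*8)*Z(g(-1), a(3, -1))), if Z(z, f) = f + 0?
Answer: 11*√138 ≈ 129.22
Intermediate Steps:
a(N, q) = 7 + 1/N
Z(z, f) = f
√(14938 + (30*8)*Z(g(-1), a(3, -1))) = √(14938 + (30*8)*(7 + 1/3)) = √(14938 + 240*(7 + ⅓)) = √(14938 + 240*(22/3)) = √(14938 + 1760) = √16698 = 11*√138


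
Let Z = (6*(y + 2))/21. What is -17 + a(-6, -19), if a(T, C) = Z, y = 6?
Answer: -103/7 ≈ -14.714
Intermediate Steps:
Z = 16/7 (Z = (6*(6 + 2))/21 = (6*8)*(1/21) = 48*(1/21) = 16/7 ≈ 2.2857)
a(T, C) = 16/7
-17 + a(-6, -19) = -17 + 16/7 = -103/7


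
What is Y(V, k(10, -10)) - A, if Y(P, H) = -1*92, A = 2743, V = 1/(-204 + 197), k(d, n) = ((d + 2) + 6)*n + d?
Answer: -2835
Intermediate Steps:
k(d, n) = d + n*(8 + d) (k(d, n) = ((2 + d) + 6)*n + d = (8 + d)*n + d = n*(8 + d) + d = d + n*(8 + d))
V = -⅐ (V = 1/(-7) = -⅐ ≈ -0.14286)
Y(P, H) = -92
Y(V, k(10, -10)) - A = -92 - 1*2743 = -92 - 2743 = -2835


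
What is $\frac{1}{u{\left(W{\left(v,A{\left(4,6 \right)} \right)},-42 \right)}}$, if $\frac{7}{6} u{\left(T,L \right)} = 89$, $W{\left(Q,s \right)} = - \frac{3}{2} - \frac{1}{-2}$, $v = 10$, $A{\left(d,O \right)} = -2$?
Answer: $\frac{7}{534} \approx 0.013109$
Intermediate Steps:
$W{\left(Q,s \right)} = -1$ ($W{\left(Q,s \right)} = \left(-3\right) \frac{1}{2} - - \frac{1}{2} = - \frac{3}{2} + \frac{1}{2} = -1$)
$u{\left(T,L \right)} = \frac{534}{7}$ ($u{\left(T,L \right)} = \frac{6}{7} \cdot 89 = \frac{534}{7}$)
$\frac{1}{u{\left(W{\left(v,A{\left(4,6 \right)} \right)},-42 \right)}} = \frac{1}{\frac{534}{7}} = \frac{7}{534}$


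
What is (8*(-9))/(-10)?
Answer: 36/5 ≈ 7.2000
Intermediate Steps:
(8*(-9))/(-10) = -72*(-⅒) = 36/5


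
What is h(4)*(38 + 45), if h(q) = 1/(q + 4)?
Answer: 83/8 ≈ 10.375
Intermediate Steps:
h(q) = 1/(4 + q)
h(4)*(38 + 45) = (38 + 45)/(4 + 4) = 83/8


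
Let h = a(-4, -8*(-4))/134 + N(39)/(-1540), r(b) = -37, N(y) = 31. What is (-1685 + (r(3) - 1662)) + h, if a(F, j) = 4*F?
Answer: -349175517/103180 ≈ -3384.1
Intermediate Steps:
h = -14397/103180 (h = (4*(-4))/134 + 31/(-1540) = -16*1/134 + 31*(-1/1540) = -8/67 - 31/1540 = -14397/103180 ≈ -0.13953)
(-1685 + (r(3) - 1662)) + h = (-1685 + (-37 - 1662)) - 14397/103180 = (-1685 - 1699) - 14397/103180 = -3384 - 14397/103180 = -349175517/103180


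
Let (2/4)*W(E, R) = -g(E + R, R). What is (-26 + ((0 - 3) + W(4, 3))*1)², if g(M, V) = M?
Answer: 1849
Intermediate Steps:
W(E, R) = -2*E - 2*R (W(E, R) = 2*(-(E + R)) = 2*(-E - R) = -2*E - 2*R)
(-26 + ((0 - 3) + W(4, 3))*1)² = (-26 + ((0 - 3) + (-2*4 - 2*3))*1)² = (-26 + (-3 + (-8 - 6))*1)² = (-26 + (-3 - 14)*1)² = (-26 - 17*1)² = (-26 - 17)² = (-43)² = 1849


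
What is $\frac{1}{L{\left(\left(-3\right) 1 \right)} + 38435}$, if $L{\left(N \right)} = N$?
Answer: $\frac{1}{38432} \approx 2.602 \cdot 10^{-5}$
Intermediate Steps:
$\frac{1}{L{\left(\left(-3\right) 1 \right)} + 38435} = \frac{1}{\left(-3\right) 1 + 38435} = \frac{1}{-3 + 38435} = \frac{1}{38432}$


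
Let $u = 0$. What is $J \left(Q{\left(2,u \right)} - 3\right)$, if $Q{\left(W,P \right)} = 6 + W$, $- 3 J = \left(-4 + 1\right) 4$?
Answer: $20$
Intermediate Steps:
$J = 4$ ($J = - \frac{\left(-4 + 1\right) 4}{3} = - \frac{\left(-3\right) 4}{3} = \left(- \frac{1}{3}\right) \left(-12\right) = 4$)
$J \left(Q{\left(2,u \right)} - 3\right) = 4 \left(\left(6 + 2\right) - 3\right) = 4 \left(8 - 3\right) = 4 \cdot 5 = 20$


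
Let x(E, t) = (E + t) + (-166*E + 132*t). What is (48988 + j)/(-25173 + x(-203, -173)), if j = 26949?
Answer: -75937/14687 ≈ -5.1704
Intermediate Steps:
x(E, t) = -165*E + 133*t
(48988 + j)/(-25173 + x(-203, -173)) = (48988 + 26949)/(-25173 + (-165*(-203) + 133*(-173))) = 75937/(-25173 + (33495 - 23009)) = 75937/(-25173 + 10486) = 75937/(-14687) = 75937*(-1/14687) = -75937/14687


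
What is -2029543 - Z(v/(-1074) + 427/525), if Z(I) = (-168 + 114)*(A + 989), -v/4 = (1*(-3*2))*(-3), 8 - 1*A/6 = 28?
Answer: -1982617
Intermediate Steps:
A = -120 (A = 48 - 6*28 = 48 - 168 = -120)
v = -72 (v = -4*1*(-3*2)*(-3) = -4*1*(-6)*(-3) = -(-24)*(-3) = -4*18 = -72)
Z(I) = -46926 (Z(I) = (-168 + 114)*(-120 + 989) = -54*869 = -46926)
-2029543 - Z(v/(-1074) + 427/525) = -2029543 - 1*(-46926) = -2029543 + 46926 = -1982617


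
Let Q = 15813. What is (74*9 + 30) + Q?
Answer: 16509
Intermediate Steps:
(74*9 + 30) + Q = (74*9 + 30) + 15813 = (666 + 30) + 15813 = 696 + 15813 = 16509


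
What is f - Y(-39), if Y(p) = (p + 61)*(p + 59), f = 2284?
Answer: 1844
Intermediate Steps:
Y(p) = (59 + p)*(61 + p) (Y(p) = (61 + p)*(59 + p) = (59 + p)*(61 + p))
f - Y(-39) = 2284 - (3599 + (-39)² + 120*(-39)) = 2284 - (3599 + 1521 - 4680) = 2284 - 1*440 = 2284 - 440 = 1844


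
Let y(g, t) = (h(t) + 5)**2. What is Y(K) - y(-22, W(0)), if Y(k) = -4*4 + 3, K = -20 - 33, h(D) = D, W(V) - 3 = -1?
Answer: -62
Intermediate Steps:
W(V) = 2 (W(V) = 3 - 1 = 2)
K = -53
Y(k) = -13 (Y(k) = -16 + 3 = -13)
y(g, t) = (5 + t)**2 (y(g, t) = (t + 5)**2 = (5 + t)**2)
Y(K) - y(-22, W(0)) = -13 - (5 + 2)**2 = -13 - 1*7**2 = -13 - 1*49 = -13 - 49 = -62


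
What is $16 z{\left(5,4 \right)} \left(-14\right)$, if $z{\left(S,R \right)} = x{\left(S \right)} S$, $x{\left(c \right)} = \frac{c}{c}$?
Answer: $-1120$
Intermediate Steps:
$x{\left(c \right)} = 1$
$z{\left(S,R \right)} = S$ ($z{\left(S,R \right)} = 1 S = S$)
$16 z{\left(5,4 \right)} \left(-14\right) = 16 \cdot 5 \left(-14\right) = 80 \left(-14\right) = -1120$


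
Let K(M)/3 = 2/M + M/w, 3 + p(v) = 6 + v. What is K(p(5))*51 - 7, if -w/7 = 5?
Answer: -521/140 ≈ -3.7214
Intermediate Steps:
w = -35 (w = -7*5 = -35)
p(v) = 3 + v (p(v) = -3 + (6 + v) = 3 + v)
K(M) = 6/M - 3*M/35 (K(M) = 3*(2/M + M/(-35)) = 3*(2/M + M*(-1/35)) = 3*(2/M - M/35) = 6/M - 3*M/35)
K(p(5))*51 - 7 = (6/(3 + 5) - 3*(3 + 5)/35)*51 - 7 = (6/8 - 3/35*8)*51 - 7 = (6*(⅛) - 24/35)*51 - 7 = (¾ - 24/35)*51 - 7 = (9/140)*51 - 7 = 459/140 - 7 = -521/140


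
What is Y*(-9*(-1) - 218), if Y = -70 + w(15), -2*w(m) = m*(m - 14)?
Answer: 32395/2 ≈ 16198.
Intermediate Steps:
w(m) = -m*(-14 + m)/2 (w(m) = -m*(m - 14)/2 = -m*(-14 + m)/2)
Y = -155/2 (Y = -70 + (½)*15*(14 - 1*15) = -70 + (½)*15*(14 - 15) = -70 + (½)*15*(-1) = -70 - 15/2 = -155/2 ≈ -77.500)
Y*(-9*(-1) - 218) = -155*(-9*(-1) - 218)/2 = -155*(9 - 218)/2 = -155/2*(-209) = 32395/2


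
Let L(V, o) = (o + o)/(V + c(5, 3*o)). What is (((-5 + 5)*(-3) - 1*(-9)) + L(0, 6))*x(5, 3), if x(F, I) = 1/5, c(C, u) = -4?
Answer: 6/5 ≈ 1.2000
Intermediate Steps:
x(F, I) = ⅕
L(V, o) = 2*o/(-4 + V) (L(V, o) = (o + o)/(V - 4) = (2*o)/(-4 + V) = 2*o/(-4 + V))
(((-5 + 5)*(-3) - 1*(-9)) + L(0, 6))*x(5, 3) = (((-5 + 5)*(-3) - 1*(-9)) + 2*6/(-4 + 0))*(⅕) = ((0*(-3) + 9) + 2*6/(-4))*(⅕) = ((0 + 9) + 2*6*(-¼))*(⅕) = (9 - 3)*(⅕) = 6*(⅕) = 6/5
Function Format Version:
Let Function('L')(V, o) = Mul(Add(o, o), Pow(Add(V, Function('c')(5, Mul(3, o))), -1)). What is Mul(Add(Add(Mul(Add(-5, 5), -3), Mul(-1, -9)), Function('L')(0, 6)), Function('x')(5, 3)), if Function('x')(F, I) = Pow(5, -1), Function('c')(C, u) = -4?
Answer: Rational(6, 5) ≈ 1.2000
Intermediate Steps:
Function('x')(F, I) = Rational(1, 5)
Function('L')(V, o) = Mul(2, o, Pow(Add(-4, V), -1)) (Function('L')(V, o) = Mul(Add(o, o), Pow(Add(V, -4), -1)) = Mul(Mul(2, o), Pow(Add(-4, V), -1)) = Mul(2, o, Pow(Add(-4, V), -1)))
Mul(Add(Add(Mul(Add(-5, 5), -3), Mul(-1, -9)), Function('L')(0, 6)), Function('x')(5, 3)) = Mul(Add(Add(Mul(Add(-5, 5), -3), Mul(-1, -9)), Mul(2, 6, Pow(Add(-4, 0), -1))), Rational(1, 5)) = Mul(Add(Add(Mul(0, -3), 9), Mul(2, 6, Pow(-4, -1))), Rational(1, 5)) = Mul(Add(Add(0, 9), Mul(2, 6, Rational(-1, 4))), Rational(1, 5)) = Mul(Add(9, -3), Rational(1, 5)) = Mul(6, Rational(1, 5)) = Rational(6, 5)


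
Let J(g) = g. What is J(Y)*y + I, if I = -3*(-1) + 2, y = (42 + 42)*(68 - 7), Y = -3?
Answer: -15367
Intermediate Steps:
y = 5124 (y = 84*61 = 5124)
I = 5 (I = 3 + 2 = 5)
J(Y)*y + I = -3*5124 + 5 = -15372 + 5 = -15367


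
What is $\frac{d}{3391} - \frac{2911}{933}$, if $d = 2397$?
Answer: $- \frac{7634800}{3163803} \approx -2.4132$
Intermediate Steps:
$\frac{d}{3391} - \frac{2911}{933} = \frac{2397}{3391} - \frac{2911}{933} = - \frac{7634800}{3163803}$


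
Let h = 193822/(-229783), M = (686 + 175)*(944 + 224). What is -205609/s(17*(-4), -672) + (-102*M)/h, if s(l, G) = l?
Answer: 801408190057511/6589948 ≈ 1.2161e+8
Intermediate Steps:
M = 1005648 (M = 861*1168 = 1005648)
h = -193822/229783 (h = 193822*(-1/229783) = -193822/229783 ≈ -0.84350)
-205609/s(17*(-4), -672) + (-102*M)/h = -205609/(17*(-4)) + (-102*1005648)/(-193822/229783) = -205609/(-68) - 102576096*(-229783/193822) = -205609*(-1/68) + 11785121533584/96911 = 205609/68 + 11785121533584/96911 = 801408190057511/6589948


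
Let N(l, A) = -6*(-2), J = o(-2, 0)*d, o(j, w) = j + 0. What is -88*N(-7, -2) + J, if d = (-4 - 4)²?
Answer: -1184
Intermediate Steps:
o(j, w) = j
d = 64 (d = (-8)² = 64)
J = -128 (J = -2*64 = -128)
N(l, A) = 12
-88*N(-7, -2) + J = -88*12 - 128 = -1056 - 128 = -1184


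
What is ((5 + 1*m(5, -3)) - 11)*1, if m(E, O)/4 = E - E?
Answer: -6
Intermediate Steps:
m(E, O) = 0 (m(E, O) = 4*(E - E) = 4*0 = 0)
((5 + 1*m(5, -3)) - 11)*1 = ((5 + 1*0) - 11)*1 = ((5 + 0) - 11)*1 = (5 - 11)*1 = -6*1 = -6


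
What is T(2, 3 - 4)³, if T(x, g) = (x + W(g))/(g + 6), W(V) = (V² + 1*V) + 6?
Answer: 512/125 ≈ 4.0960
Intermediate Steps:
W(V) = 6 + V + V² (W(V) = (V² + V) + 6 = (V + V²) + 6 = 6 + V + V²)
T(x, g) = (6 + g + x + g²)/(6 + g) (T(x, g) = (x + (6 + g + g²))/(g + 6) = (6 + g + x + g²)/(6 + g))
T(2, 3 - 4)³ = ((6 + (3 - 4) + 2 + (3 - 4)²)/(6 + (3 - 4)))³ = ((6 - 1 + 2 + (-1)²)/(6 - 1))³ = ((6 - 1 + 2 + 1)/5)³ = ((⅕)*8)³ = (8/5)³ = 512/125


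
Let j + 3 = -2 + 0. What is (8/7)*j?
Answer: -40/7 ≈ -5.7143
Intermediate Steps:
j = -5 (j = -3 + (-2 + 0) = -3 - 2 = -5)
(8/7)*j = (8/7)*(-5) = -40/7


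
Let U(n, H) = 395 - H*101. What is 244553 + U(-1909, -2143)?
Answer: 461391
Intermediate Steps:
U(n, H) = 395 - 101*H
244553 + U(-1909, -2143) = 244553 + (395 - 101*(-2143)) = 244553 + (395 + 216443) = 244553 + 216838 = 461391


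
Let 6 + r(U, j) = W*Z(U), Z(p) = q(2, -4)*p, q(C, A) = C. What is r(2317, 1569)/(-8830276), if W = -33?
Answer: 38232/2207569 ≈ 0.017319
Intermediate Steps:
Z(p) = 2*p
r(U, j) = -6 - 66*U
r(2317, 1569)/(-8830276) = (-6 - 66*2317)/(-8830276) = (-6 - 152922)*(-1/8830276) = -152928*(-1/8830276) = 38232/2207569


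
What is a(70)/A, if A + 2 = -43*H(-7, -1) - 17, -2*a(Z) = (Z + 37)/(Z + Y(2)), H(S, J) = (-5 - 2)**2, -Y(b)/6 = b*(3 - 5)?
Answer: 107/399688 ≈ 0.00026771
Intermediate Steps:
Y(b) = 12*b (Y(b) = -6*b*(3 - 5) = -6*b*(-2) = -(-12)*b = 12*b)
H(S, J) = 49 (H(S, J) = (-7)**2 = 49)
a(Z) = -(37 + Z)/(2*(24 + Z)) (a(Z) = -(Z + 37)/(2*(Z + 12*2)) = -(37 + Z)/(2*(Z + 24)) = -(37 + Z)/(2*(24 + Z)))
A = -2126 (A = -2 + (-43*49 - 17) = -2 + (-2107 - 17) = -2 - 2124 = -2126)
a(70)/A = ((-37 - 1*70)/(2*(24 + 70)))/(-2126) = ((1/2)*(-37 - 70)/94)*(-1/2126) = ((1/2)*(1/94)*(-107))*(-1/2126) = -107/188*(-1/2126) = 107/399688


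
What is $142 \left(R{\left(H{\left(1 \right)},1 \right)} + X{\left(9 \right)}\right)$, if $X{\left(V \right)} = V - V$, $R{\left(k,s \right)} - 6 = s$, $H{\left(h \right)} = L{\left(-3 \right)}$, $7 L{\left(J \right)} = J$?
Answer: $994$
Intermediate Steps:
$L{\left(J \right)} = \frac{J}{7}$
$H{\left(h \right)} = - \frac{3}{7}$ ($H{\left(h \right)} = \frac{1}{7} \left(-3\right) = - \frac{3}{7}$)
$R{\left(k,s \right)} = 6 + s$
$X{\left(V \right)} = 0$
$142 \left(R{\left(H{\left(1 \right)},1 \right)} + X{\left(9 \right)}\right) = 142 \left(\left(6 + 1\right) + 0\right) = 142 \left(7 + 0\right) = 142 \cdot 7 = 994$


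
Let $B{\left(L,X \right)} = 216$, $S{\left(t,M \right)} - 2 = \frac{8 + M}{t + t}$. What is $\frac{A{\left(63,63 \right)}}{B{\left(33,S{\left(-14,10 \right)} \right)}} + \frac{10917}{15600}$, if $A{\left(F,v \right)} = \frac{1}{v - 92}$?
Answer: $\frac{2848687}{4071600} \approx 0.69965$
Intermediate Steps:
$A{\left(F,v \right)} = \frac{1}{-92 + v}$
$S{\left(t,M \right)} = 2 + \frac{8 + M}{2 t}$ ($S{\left(t,M \right)} = 2 + \frac{8 + M}{t + t} = 2 + \frac{8 + M}{2 t}$)
$\frac{A{\left(63,63 \right)}}{B{\left(33,S{\left(-14,10 \right)} \right)}} + \frac{10917}{15600} = \frac{1}{\left(-92 + 63\right) 216} + \frac{10917}{15600} = \frac{1}{-29} \cdot \frac{1}{216} + 10917 \cdot \frac{1}{15600} = \left(- \frac{1}{29}\right) \frac{1}{216} + \frac{3639}{5200} = - \frac{1}{6264} + \frac{3639}{5200} = \frac{2848687}{4071600}$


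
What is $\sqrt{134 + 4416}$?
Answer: $5 \sqrt{182} \approx 67.454$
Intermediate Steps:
$\sqrt{134 + 4416} = \sqrt{4550} = 5 \sqrt{182}$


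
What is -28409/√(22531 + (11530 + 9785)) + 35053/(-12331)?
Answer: -35053/12331 - 28409*√43846/43846 ≈ -138.51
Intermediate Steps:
-28409/√(22531 + (11530 + 9785)) + 35053/(-12331) = -28409/√(22531 + 21315) + 35053*(-1/12331) = -28409*√43846/43846 - 35053/12331 = -35053/12331 - 28409*√43846/43846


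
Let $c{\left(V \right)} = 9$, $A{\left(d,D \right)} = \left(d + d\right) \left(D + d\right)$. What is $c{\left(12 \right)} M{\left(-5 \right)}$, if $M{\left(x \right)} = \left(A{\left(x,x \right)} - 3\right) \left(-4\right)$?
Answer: $-3492$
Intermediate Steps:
$A{\left(d,D \right)} = 2 d \left(D + d\right)$
$M{\left(x \right)} = 12 - 16 x^{2}$ ($M{\left(x \right)} = \left(2 x \left(x + x\right) - 3\right) \left(-4\right) = \left(2 x 2 x - 3\right) \left(-4\right) = \left(4 x^{2} - 3\right) \left(-4\right) = \left(-3 + 4 x^{2}\right) \left(-4\right) = 12 - 16 x^{2}$)
$c{\left(12 \right)} M{\left(-5 \right)} = 9 \left(12 - 16 \left(-5\right)^{2}\right) = 9 \left(12 - 400\right) = 9 \left(-388\right) = -3492$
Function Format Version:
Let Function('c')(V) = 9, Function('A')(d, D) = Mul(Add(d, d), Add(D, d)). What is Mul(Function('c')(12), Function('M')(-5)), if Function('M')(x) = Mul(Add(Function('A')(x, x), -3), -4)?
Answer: -3492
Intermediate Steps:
Function('A')(d, D) = Mul(2, d, Add(D, d)) (Function('A')(d, D) = Mul(Mul(2, d), Add(D, d)) = Mul(2, d, Add(D, d)))
Function('M')(x) = Add(12, Mul(-16, Pow(x, 2))) (Function('M')(x) = Mul(Add(Mul(2, x, Add(x, x)), -3), -4) = Mul(Add(Mul(2, x, Mul(2, x)), -3), -4) = Mul(Add(Mul(4, Pow(x, 2)), -3), -4) = Mul(Add(-3, Mul(4, Pow(x, 2))), -4) = Add(12, Mul(-16, Pow(x, 2))))
Mul(Function('c')(12), Function('M')(-5)) = Mul(9, Add(12, Mul(-16, Pow(-5, 2)))) = Mul(9, Add(12, Mul(-16, 25))) = Mul(9, Add(12, -400)) = Mul(9, -388) = -3492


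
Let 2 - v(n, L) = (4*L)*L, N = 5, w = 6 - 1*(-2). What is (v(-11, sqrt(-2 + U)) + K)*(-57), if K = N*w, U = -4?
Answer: -3762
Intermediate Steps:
w = 8 (w = 6 + 2 = 8)
v(n, L) = 2 - 4*L**2 (v(n, L) = 2 - 4*L*L = 2 - 4*L**2)
K = 40 (K = 5*8 = 40)
(v(-11, sqrt(-2 + U)) + K)*(-57) = ((2 - 4*(sqrt(-2 - 4))**2) + 40)*(-57) = ((2 - 4*(sqrt(-6))**2) + 40)*(-57) = ((2 - 4*(I*sqrt(6))**2) + 40)*(-57) = ((2 - 4*(-6)) + 40)*(-57) = ((2 + 24) + 40)*(-57) = (26 + 40)*(-57) = 66*(-57) = -3762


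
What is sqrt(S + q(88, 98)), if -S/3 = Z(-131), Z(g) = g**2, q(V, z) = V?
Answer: I*sqrt(51395) ≈ 226.7*I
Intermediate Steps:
S = -51483 (S = -3*(-131)**2 = -3*17161 = -51483)
sqrt(S + q(88, 98)) = sqrt(-51483 + 88) = sqrt(-51395) = I*sqrt(51395)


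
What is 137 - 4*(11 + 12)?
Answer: 45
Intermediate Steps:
137 - 4*(11 + 12) = 137 - 4*23 = 137 - 1*92 = 137 - 92 = 45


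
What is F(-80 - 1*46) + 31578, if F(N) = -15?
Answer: 31563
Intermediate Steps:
F(-80 - 1*46) + 31578 = -15 + 31578 = 31563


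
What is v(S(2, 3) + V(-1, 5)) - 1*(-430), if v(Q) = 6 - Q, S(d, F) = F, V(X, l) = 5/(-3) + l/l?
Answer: 1301/3 ≈ 433.67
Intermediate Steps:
V(X, l) = -⅔ (V(X, l) = 5*(-⅓) + 1 = -5/3 + 1 = -⅔)
v(S(2, 3) + V(-1, 5)) - 1*(-430) = (6 - (3 - ⅔)) - 1*(-430) = (6 - 1*7/3) + 430 = (6 - 7/3) + 430 = 11/3 + 430 = 1301/3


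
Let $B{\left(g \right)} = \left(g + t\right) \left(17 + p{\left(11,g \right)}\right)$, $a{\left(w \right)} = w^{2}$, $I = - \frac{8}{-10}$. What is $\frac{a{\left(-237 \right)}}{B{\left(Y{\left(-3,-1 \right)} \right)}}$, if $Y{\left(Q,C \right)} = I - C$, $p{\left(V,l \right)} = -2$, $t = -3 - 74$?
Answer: $- \frac{18723}{376} \approx -49.795$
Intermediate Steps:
$t = -77$
$I = \frac{4}{5}$ ($I = \left(-8\right) \left(- \frac{1}{10}\right) = \frac{4}{5} \approx 0.8$)
$Y{\left(Q,C \right)} = \frac{4}{5} - C$
$B{\left(g \right)} = -1155 + 15 g$ ($B{\left(g \right)} = \left(g - 77\right) \left(17 - 2\right) = \left(-77 + g\right) 15 = -1155 + 15 g$)
$\frac{a{\left(-237 \right)}}{B{\left(Y{\left(-3,-1 \right)} \right)}} = \frac{\left(-237\right)^{2}}{-1155 + 15 \left(\frac{4}{5} - -1\right)} = \frac{56169}{-1155 + 15 \left(\frac{4}{5} + 1\right)} = \frac{56169}{-1155 + 15 \cdot \frac{9}{5}} = \frac{56169}{-1155 + 27} = \frac{56169}{-1128} = 56169 \left(- \frac{1}{1128}\right) = - \frac{18723}{376}$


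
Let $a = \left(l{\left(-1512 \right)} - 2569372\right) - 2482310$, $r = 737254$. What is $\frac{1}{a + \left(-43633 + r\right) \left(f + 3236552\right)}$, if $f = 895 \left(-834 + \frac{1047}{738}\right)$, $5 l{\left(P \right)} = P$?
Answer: $\frac{410}{708511395821241} \approx 5.7868 \cdot 10^{-13}$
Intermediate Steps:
$l{\left(P \right)} = \frac{P}{5}$
$f = - \frac{183309425}{246}$ ($f = 895 \left(-834 + 1047 \cdot \frac{1}{738}\right) = 895 \left(-834 + \frac{349}{246}\right) = 895 \left(- \frac{204815}{246}\right) = - \frac{183309425}{246} \approx -7.4516 \cdot 10^{5}$)
$a = - \frac{25259922}{5}$ ($a = \left(\frac{1}{5} \left(-1512\right) - 2569372\right) - 2482310 = \left(- \frac{1512}{5} - 2569372\right) - 2482310 = - \frac{12848372}{5} - 2482310 = - \frac{25259922}{5} \approx -5.052 \cdot 10^{6}$)
$\frac{1}{a + \left(-43633 + r\right) \left(f + 3236552\right)} = \frac{1}{- \frac{25259922}{5} + \left(-43633 + 737254\right) \left(- \frac{183309425}{246} + 3236552\right)} = \frac{1}{- \frac{25259922}{5} + 693621 \cdot \frac{612882367}{246}} = \frac{1}{- \frac{25259922}{5} + \frac{141702693426969}{82}} = \frac{1}{\frac{708511395821241}{410}} = \frac{410}{708511395821241}$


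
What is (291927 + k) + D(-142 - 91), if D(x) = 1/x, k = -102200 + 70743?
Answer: 60689509/233 ≈ 2.6047e+5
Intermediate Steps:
k = -31457
(291927 + k) + D(-142 - 91) = (291927 - 31457) + 1/(-142 - 91) = 260470 + 1/(-233) = 260470 - 1/233 = 60689509/233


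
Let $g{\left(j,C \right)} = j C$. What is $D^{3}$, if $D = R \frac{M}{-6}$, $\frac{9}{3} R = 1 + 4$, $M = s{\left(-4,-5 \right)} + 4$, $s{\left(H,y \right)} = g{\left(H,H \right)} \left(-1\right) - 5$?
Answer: $\frac{614125}{5832} \approx 105.3$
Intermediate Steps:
$g{\left(j,C \right)} = C j$
$s{\left(H,y \right)} = -5 - H^{2}$ ($s{\left(H,y \right)} = H H \left(-1\right) - 5 = H^{2} \left(-1\right) - 5 = - H^{2} - 5 = -5 - H^{2}$)
$M = -17$ ($M = \left(-5 - \left(-4\right)^{2}\right) + 4 = \left(-5 - 16\right) + 4 = -21 + 4 = -17$)
$R = \frac{5}{3}$ ($R = \frac{1 + 4}{3} = \frac{1}{3} \cdot 5 = \frac{5}{3} \approx 1.6667$)
$D = \frac{85}{18}$ ($D = \frac{5 \left(- \frac{17}{-6}\right)}{3} = \frac{5 \left(\left(-17\right) \left(- \frac{1}{6}\right)\right)}{3} = \frac{5}{3} \cdot \frac{17}{6} = \frac{85}{18} \approx 4.7222$)
$D^{3} = \left(\frac{85}{18}\right)^{3} = \frac{614125}{5832}$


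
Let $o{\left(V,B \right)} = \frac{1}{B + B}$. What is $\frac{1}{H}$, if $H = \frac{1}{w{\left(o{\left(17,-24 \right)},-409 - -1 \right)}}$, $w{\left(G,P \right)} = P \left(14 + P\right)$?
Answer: $160752$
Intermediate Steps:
$o{\left(V,B \right)} = \frac{1}{2 B}$
$H = \frac{1}{160752}$ ($H = \frac{1}{\left(-409 - -1\right) \left(14 - 408\right)} = \frac{1}{\left(-409 + 1\right) \left(14 + \left(-409 + 1\right)\right)} = \frac{1}{\left(-408\right) \left(14 - 408\right)} = \frac{1}{\left(-408\right) \left(-394\right)} = \frac{1}{160752} \approx 6.2208 \cdot 10^{-6}$)
$\frac{1}{H} = \frac{1}{\frac{1}{160752}} = 160752$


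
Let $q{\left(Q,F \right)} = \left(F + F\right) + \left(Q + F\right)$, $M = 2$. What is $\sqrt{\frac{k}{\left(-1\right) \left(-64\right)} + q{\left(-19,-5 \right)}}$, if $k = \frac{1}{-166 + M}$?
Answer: $\frac{i \sqrt{14631465}}{656} \approx 5.831 i$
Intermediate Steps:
$q{\left(Q,F \right)} = Q + 3 F$ ($q{\left(Q,F \right)} = 2 F + \left(F + Q\right) = Q + 3 F$)
$k = - \frac{1}{164}$ ($k = \frac{1}{-166 + 2} = \frac{1}{-164} = - \frac{1}{164} \approx -0.0060976$)
$\sqrt{\frac{k}{\left(-1\right) \left(-64\right)} + q{\left(-19,-5 \right)}} = \sqrt{- \frac{1}{164 \left(\left(-1\right) \left(-64\right)\right)} + \left(-19 + 3 \left(-5\right)\right)} = \sqrt{- \frac{1}{164 \cdot 64} - 34} = \sqrt{\left(- \frac{1}{164}\right) \frac{1}{64} - 34} = \sqrt{- \frac{1}{10496} - 34} = \sqrt{- \frac{356865}{10496}} = \frac{i \sqrt{14631465}}{656}$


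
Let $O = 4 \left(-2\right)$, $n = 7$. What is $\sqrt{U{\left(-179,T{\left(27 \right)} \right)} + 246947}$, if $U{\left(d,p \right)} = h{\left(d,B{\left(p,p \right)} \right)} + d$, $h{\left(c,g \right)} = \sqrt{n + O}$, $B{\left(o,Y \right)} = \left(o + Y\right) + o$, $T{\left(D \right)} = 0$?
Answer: $\sqrt{246768 + i} \approx 496.76 + 0.001 i$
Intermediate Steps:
$O = -8$
$B{\left(o,Y \right)} = Y + 2 o$ ($B{\left(o,Y \right)} = \left(Y + o\right) + o = Y + 2 o$)
$h{\left(c,g \right)} = i$ ($h{\left(c,g \right)} = \sqrt{7 - 8} = \sqrt{-1} = i$)
$U{\left(d,p \right)} = i + d$
$\sqrt{U{\left(-179,T{\left(27 \right)} \right)} + 246947} = \sqrt{\left(i - 179\right) + 246947} = \sqrt{\left(-179 + i\right) + 246947} = \sqrt{246768 + i}$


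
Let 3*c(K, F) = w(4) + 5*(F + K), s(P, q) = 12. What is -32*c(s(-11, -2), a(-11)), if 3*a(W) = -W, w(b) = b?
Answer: -7904/9 ≈ -878.22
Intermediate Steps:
a(W) = -W/3 (a(W) = (-W)/3 = -W/3)
c(K, F) = 4/3 + 5*F/3 + 5*K/3 (c(K, F) = (4 + 5*(F + K))/3 = (4 + (5*F + 5*K))/3 = (4 + 5*F + 5*K)/3 = 4/3 + 5*F/3 + 5*K/3)
-32*c(s(-11, -2), a(-11)) = -32*(4/3 + 5*(-⅓*(-11))/3 + (5/3)*12) = -32*(4/3 + (5/3)*(11/3) + 20) = -32*(4/3 + 55/9 + 20) = -32*247/9 = -7904/9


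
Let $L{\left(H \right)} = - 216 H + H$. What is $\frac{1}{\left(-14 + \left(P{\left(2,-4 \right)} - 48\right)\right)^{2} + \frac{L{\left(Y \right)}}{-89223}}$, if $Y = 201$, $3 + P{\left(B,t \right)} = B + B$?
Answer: $\frac{29741}{110680666} \approx 0.00026871$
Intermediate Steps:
$P{\left(B,t \right)} = -3 + 2 B$ ($P{\left(B,t \right)} = -3 + \left(B + B\right) = -3 + 2 B$)
$L{\left(H \right)} = - 215 H$
$\frac{1}{\left(-14 + \left(P{\left(2,-4 \right)} - 48\right)\right)^{2} + \frac{L{\left(Y \right)}}{-89223}} = \frac{1}{\left(-14 + \left(\left(-3 + 2 \cdot 2\right) - 48\right)\right)^{2} + \frac{\left(-215\right) 201}{-89223}} = \frac{1}{\left(-14 + \left(\left(-3 + 4\right) - 48\right)\right)^{2} - - \frac{14405}{29741}} = \frac{1}{\left(-14 + \left(1 - 48\right)\right)^{2} + \frac{14405}{29741}} = \frac{1}{\left(-14 - 47\right)^{2} + \frac{14405}{29741}} = \frac{1}{\left(-61\right)^{2} + \frac{14405}{29741}} = \frac{1}{3721 + \frac{14405}{29741}} = \frac{1}{\frac{110680666}{29741}} = \frac{29741}{110680666}$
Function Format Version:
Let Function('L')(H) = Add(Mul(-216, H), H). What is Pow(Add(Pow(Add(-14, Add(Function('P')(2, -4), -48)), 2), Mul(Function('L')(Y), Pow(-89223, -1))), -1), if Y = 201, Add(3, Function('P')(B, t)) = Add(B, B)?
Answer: Rational(29741, 110680666) ≈ 0.00026871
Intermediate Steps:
Function('P')(B, t) = Add(-3, Mul(2, B)) (Function('P')(B, t) = Add(-3, Add(B, B)) = Add(-3, Mul(2, B)))
Function('L')(H) = Mul(-215, H)
Pow(Add(Pow(Add(-14, Add(Function('P')(2, -4), -48)), 2), Mul(Function('L')(Y), Pow(-89223, -1))), -1) = Pow(Add(Pow(Add(-14, Add(Add(-3, Mul(2, 2)), -48)), 2), Mul(Mul(-215, 201), Pow(-89223, -1))), -1) = Pow(Add(Pow(Add(-14, Add(Add(-3, 4), -48)), 2), Mul(-43215, Rational(-1, 89223))), -1) = Pow(Add(Pow(Add(-14, Add(1, -48)), 2), Rational(14405, 29741)), -1) = Pow(Add(Pow(Add(-14, -47), 2), Rational(14405, 29741)), -1) = Pow(Add(Pow(-61, 2), Rational(14405, 29741)), -1) = Pow(Add(3721, Rational(14405, 29741)), -1) = Pow(Rational(110680666, 29741), -1) = Rational(29741, 110680666)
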